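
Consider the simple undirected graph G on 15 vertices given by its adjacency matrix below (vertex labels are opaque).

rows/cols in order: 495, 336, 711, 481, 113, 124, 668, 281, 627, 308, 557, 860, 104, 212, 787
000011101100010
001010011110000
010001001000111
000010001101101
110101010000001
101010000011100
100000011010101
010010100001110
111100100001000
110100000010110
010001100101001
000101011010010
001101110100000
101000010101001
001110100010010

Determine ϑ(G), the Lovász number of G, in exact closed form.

Vertex 308 has 6 neighbors: 495, 336, 481, 557, 104, 212.
deg(495) = 6; N(495) = {113, 124, 668, 627, 308, 212}.
deg(481) = 6; N(481) = {113, 627, 308, 860, 104, 787}.
deg(668) = 6; N(668) = {495, 281, 627, 557, 104, 787}.
Every vertex has degree 6 (N=15); Kneser K(6,2) on C(6,2)=15 vertices.
The 3 distinct eigenvalues: [6.0, 1.0, -3.0].
Lovász (edge-transitive): ϑ = −15·(-3)/((6)−(-3)) = 5.
= 5.0000000… (decimal).

5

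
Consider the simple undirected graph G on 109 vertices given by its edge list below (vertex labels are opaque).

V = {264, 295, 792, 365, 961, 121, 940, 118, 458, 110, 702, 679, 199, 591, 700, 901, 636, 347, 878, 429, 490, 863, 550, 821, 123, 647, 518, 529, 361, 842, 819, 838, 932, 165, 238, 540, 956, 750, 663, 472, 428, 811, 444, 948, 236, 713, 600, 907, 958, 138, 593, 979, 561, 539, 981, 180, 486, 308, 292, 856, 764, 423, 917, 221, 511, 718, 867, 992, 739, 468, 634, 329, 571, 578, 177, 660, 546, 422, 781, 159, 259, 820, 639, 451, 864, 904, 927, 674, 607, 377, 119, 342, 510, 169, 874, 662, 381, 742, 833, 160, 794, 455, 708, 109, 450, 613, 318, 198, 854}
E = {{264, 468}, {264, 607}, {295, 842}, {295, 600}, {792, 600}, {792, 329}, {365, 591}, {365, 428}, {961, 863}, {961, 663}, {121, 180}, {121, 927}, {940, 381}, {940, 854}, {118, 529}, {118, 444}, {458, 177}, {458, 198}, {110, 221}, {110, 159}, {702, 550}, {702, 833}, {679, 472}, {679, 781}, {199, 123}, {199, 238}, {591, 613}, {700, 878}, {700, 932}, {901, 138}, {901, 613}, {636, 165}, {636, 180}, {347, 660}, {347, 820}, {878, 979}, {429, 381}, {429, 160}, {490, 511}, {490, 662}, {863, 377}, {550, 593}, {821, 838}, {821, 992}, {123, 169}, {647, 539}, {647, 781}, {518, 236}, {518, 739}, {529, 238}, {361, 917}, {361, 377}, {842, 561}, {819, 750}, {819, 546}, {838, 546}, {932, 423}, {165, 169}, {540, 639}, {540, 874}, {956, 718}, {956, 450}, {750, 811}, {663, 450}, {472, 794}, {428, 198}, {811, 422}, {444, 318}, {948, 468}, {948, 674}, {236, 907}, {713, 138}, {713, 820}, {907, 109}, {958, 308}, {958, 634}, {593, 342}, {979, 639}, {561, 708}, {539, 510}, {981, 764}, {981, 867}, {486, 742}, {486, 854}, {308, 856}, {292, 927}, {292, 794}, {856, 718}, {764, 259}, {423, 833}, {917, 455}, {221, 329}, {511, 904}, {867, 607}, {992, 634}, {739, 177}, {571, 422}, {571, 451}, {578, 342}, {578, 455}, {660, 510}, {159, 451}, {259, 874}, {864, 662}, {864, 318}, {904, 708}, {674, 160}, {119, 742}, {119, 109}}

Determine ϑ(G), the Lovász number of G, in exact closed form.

109*cos(pi/109)/(cos(pi/109) + 1)

Vertex 979 has 2 neighbors: 878, 639.
N(109) = {907, 119}, |N(109)| = 2.
deg(123) = 2; N(123) = {199, 169}.
deg(472) = 2; N(472) = {679, 794}.
Regular of degree 2 on 109 vertices: connected 2-regular on 109 ⇒ C_{109}.
The 55 distinct eigenvalues: [2.0, 1.997, 1.987, 1.97, 1.947, 1.918, 1.882, 1.839, 1.791, 1.737, 1.677, 1.611, 1.54, 1.464, 1.383, 1.298, 1.208, 1.114, 1.017, 0.916, 0.812, 0.705, 0.596, 0.485, 0.372, 0.259, 0.144, 0.029, -0.086, -0.201, -0.316, -0.429, -0.541, -0.651, -0.759, -0.864, -0.967, -1.066, -1.162, -1.253, -1.341, -1.424, -1.503, -1.576, -1.645, -1.708, -1.765, -1.816, -1.861, -1.9, -1.933, -1.959, -1.979, -1.993, -1.999].
With N=109: ϑ(G) = 109·(-(-1)*2*cos(pi/109))/(2−(-2*cos(pi/109))) = 109*cos(pi/109)/(cos(pi/109) + 1).
ϑ(G) ≈ 54.4886801.
54 ≤ 109*cos(pi/109)/(cos(pi/109) + 1) ≤ 55: both strict.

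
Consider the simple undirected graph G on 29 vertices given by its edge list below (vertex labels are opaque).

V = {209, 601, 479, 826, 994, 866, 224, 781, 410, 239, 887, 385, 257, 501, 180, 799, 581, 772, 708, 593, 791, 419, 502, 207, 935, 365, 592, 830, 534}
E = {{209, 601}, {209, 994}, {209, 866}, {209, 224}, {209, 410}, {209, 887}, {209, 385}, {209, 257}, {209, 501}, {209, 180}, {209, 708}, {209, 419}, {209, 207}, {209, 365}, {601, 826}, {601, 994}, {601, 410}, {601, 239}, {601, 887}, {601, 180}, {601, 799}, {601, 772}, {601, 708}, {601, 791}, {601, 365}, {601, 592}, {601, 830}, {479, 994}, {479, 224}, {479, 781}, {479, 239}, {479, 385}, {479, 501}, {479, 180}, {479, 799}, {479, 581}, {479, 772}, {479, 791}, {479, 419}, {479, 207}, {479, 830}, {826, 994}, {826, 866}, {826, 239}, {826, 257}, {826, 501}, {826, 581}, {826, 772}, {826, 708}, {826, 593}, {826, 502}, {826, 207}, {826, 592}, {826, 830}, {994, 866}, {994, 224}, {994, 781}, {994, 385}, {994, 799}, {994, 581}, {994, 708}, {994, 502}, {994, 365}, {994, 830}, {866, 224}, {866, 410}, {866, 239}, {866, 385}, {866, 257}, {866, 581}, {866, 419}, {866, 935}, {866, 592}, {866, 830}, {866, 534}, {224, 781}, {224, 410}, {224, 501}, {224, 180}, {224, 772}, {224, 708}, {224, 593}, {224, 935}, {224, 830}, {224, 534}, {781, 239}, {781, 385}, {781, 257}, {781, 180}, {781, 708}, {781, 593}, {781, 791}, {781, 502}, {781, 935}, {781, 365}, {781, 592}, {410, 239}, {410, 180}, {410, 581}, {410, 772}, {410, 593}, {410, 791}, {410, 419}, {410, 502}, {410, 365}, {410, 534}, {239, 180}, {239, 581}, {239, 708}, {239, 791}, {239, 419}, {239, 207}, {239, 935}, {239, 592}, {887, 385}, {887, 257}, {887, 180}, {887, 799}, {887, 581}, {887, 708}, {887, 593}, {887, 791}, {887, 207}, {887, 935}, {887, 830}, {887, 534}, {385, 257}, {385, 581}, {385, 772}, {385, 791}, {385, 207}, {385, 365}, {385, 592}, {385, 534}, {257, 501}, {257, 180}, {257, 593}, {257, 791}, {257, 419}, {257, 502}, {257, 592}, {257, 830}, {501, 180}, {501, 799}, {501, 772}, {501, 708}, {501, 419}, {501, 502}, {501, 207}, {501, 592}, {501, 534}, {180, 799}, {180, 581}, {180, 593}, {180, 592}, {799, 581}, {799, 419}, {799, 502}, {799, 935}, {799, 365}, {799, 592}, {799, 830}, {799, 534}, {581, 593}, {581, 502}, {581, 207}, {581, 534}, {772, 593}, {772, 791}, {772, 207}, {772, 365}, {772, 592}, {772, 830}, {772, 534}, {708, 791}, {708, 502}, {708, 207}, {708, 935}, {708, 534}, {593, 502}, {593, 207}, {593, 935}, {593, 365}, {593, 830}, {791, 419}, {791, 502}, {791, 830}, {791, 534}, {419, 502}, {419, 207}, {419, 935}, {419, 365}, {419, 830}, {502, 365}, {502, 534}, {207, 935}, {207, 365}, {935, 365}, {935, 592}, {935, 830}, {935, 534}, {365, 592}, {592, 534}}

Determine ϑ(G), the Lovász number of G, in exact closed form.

sqrt(29)

deg(224) = 14; N(224) = {209, 479, 994, 866, 781, 410, 501, 180, 772, 708, 593, 935, 830, 534}.
Vertex 593 has 14 neighbors: 826, 224, 781, 410, 887, 257, 180, 581, 772, 502, 207, 935, 365, 830.
Vertex 419 has 14 neighbors: 209, 479, 866, 410, 239, 257, 501, 799, 791, 502, 207, 935, 365, 830.
N(799) = {601, 479, 994, 887, 501, 180, 581, 419, 502, 935, 365, 592, 830, 534}, |N(799)| = 14.
29-vertex 14-regular graph: SR(29,14,6,7) — a Paley graph.
Distinct eigenvalues (to 4 d.p.): [14.0, 2.1926, -3.1926].
With N=29: ϑ(G) = 29·(-(-sqrt(29)/2 - 1/2))/(14−(-sqrt(29)/2 - 1/2)) = sqrt(29).
≈ 5.3851648 (to 7 d.p.).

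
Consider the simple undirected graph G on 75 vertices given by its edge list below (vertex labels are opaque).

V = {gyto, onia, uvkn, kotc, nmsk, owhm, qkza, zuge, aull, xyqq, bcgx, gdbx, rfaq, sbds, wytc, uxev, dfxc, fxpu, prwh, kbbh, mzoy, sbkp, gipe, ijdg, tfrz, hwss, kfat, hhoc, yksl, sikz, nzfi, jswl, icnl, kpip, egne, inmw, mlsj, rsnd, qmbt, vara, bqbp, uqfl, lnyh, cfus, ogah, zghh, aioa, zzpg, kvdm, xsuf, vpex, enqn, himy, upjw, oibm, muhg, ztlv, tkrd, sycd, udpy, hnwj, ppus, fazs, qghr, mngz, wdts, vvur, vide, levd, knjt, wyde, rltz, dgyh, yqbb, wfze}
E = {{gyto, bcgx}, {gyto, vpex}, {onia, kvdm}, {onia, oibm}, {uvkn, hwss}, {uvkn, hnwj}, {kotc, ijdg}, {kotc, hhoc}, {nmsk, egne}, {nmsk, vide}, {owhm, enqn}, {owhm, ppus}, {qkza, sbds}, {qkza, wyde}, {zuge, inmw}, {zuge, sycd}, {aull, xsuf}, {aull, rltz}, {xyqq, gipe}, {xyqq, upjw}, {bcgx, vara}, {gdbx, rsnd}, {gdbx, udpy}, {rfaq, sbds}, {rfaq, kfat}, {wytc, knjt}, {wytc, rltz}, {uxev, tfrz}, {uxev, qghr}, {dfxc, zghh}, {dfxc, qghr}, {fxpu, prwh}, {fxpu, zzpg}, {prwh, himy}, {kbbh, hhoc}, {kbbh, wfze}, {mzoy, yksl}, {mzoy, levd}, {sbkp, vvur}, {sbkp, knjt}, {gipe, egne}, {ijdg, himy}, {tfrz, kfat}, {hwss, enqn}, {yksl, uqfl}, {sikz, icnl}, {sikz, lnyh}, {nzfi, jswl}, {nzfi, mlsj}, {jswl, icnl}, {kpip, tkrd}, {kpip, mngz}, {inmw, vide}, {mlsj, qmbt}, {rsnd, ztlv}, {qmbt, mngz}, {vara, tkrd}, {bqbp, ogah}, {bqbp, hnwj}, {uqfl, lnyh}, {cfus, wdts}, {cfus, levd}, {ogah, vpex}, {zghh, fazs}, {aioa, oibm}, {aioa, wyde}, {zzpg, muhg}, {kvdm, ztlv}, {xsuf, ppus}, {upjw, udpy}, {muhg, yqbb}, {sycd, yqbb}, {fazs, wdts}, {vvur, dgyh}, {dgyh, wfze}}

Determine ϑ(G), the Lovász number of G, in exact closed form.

Vertex mngz has 2 neighbors: kpip, qmbt.
deg(xsuf) = 2; N(xsuf) = {aull, ppus}.
Vertex hhoc has 2 neighbors: kotc, kbbh.
deg(qmbt) = 2; N(qmbt) = {mlsj, mngz}.
2-regular, N=75; this is C_{75}, the 75-cycle.
spec(A) ≈ [2.0, 1.992986, 1.971992, 1.937166, 1.888753, 1.827091, 1.752613, 1.665842, 1.567387, 1.457937, 1.338261, 1.209198, 1.071654, 0.926592, 0.775031, 0.618034, 0.456702, 0.292166, 0.125581, -0.041885, -0.209057, -0.374763, -0.53784, -0.697144, -0.851559, -1.0, -1.141427, -1.274848, -1.399327, -1.51399, -1.618034, -1.710729, -1.791424, -1.859553, -1.914639, -1.956295, -1.984229, -1.998246] (distinct, 6 d.p.).
ϑ = −N·λ_min/(λ_max−λ_min) = −75·(-2*cos(pi/75))/(2−(-2*cos(pi/75))) = 75*cos(pi/75)/(cos(pi/75) + 1).
Numerically 37.4835458.
α=37, χ(Ḡ)=38; ϑ=75*cos(pi/75)/(cos(pi/75) + 1) lies between (both strict).

75*cos(pi/75)/(cos(pi/75) + 1)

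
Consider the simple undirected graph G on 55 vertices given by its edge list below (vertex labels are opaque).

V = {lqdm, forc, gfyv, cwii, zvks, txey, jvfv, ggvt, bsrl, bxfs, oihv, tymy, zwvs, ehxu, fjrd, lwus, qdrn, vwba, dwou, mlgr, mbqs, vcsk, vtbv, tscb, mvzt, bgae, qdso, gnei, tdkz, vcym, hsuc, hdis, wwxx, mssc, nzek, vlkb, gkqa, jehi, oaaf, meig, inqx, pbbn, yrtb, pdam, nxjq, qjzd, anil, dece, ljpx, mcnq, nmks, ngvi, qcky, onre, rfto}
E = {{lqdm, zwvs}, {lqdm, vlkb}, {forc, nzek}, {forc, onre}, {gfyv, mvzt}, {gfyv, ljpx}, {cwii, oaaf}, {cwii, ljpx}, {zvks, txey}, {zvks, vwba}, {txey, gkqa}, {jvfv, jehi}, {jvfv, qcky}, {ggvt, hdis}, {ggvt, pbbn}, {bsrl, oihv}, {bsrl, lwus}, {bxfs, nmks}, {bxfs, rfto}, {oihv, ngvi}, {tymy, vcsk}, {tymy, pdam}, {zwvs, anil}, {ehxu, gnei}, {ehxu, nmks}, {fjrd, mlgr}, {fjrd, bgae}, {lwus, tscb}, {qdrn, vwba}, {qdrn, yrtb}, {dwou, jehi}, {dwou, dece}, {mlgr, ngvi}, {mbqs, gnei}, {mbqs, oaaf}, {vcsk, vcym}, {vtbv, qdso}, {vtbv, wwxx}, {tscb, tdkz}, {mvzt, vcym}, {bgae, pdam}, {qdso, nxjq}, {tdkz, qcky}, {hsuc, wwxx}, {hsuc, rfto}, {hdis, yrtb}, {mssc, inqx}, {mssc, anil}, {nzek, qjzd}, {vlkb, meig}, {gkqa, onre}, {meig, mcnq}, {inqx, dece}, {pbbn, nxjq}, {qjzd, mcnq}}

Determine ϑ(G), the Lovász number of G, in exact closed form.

55*cos(pi/55)/(cos(pi/55) + 1)

N(forc) = {nzek, onre}, |N(forc)| = 2.
Vertex oihv has 2 neighbors: bsrl, ngvi.
deg(gkqa) = 2; N(gkqa) = {txey, onre}.
N(jehi) = {jvfv, dwou}, |N(jehi)| = 2.
55-vertex 2-regular graph: the odd cycle C_{55}.
The 28 distinct eigenvalues: [2.0, 1.987, 1.948, 1.884, 1.795, 1.683, 1.548, 1.394, 1.221, 1.033, 0.831, 0.618, 0.397, 0.171, -0.057, -0.285, -0.508, -0.726, -0.933, -1.129, -1.31, -1.473, -1.618, -1.741, -1.842, -1.919, -1.971, -1.997].
Lovász (edge-transitive): ϑ = −55·(-2*cos(pi/55))/((2)−(-2*cos(pi/55))) = 55*cos(pi/55)/(cos(pi/55) + 1).
≈ 27.47755688 (to 8 d.p.).
Check 27 ≤ 55*cos(pi/55)/(cos(pi/55) + 1) ≤ 28: both strict.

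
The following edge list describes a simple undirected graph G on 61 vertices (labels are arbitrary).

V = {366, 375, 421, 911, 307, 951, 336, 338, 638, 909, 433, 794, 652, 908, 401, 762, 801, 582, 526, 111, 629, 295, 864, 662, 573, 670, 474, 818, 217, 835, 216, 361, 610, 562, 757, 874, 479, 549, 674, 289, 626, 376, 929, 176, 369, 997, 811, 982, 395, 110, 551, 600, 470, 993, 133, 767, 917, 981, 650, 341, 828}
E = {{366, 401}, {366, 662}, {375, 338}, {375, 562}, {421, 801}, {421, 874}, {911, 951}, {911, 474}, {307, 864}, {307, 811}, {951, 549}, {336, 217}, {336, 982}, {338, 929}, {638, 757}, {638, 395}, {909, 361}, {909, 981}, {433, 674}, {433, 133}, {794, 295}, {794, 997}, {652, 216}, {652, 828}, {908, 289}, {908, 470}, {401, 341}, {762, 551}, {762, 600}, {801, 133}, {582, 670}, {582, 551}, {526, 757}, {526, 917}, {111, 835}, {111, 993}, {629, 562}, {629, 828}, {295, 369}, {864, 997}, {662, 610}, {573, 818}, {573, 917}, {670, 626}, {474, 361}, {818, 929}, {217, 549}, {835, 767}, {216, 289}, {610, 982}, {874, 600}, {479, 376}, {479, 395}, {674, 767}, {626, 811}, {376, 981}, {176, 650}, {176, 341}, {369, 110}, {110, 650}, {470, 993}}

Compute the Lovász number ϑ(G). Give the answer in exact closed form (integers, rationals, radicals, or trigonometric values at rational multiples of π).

Vertex 811 has 2 neighbors: 307, 626.
N(626) = {670, 811}, |N(626)| = 2.
deg(551) = 2; N(551) = {762, 582}.
deg(582) = 2; N(582) = {670, 551}.
61-vertex 2-regular graph: a single 61-cycle (edge-transitive).
spec(A) ≈ [2.0, 1.9894, 1.95771, 1.90527, 1.83263, 1.74057, 1.63006, 1.50226, 1.35855, 1.20043, 1.02959, 0.84783, 0.65708, 0.45938, 0.2568, 0.0515, -0.15435, -0.35856, -0.55897, -0.75346, -0.93995, -1.11649, -1.28119, -1.4323, -1.56824, -1.68755, -1.78897, -1.87143, -1.93406, -1.97618, -1.99735] (distinct, 5 d.p.).
λ_max=2, λ_min=-2*cos(pi/61); ϑ = −61·λ_min/(λ_max−λ_min) = 61*cos(pi/61)/(cos(pi/61) + 1).
= 30.479766… (decimal).
Lovász sandwich 30 ≤ 61*cos(pi/61)/(cos(pi/61) + 1) ≤ 31: both strict.

61*cos(pi/61)/(cos(pi/61) + 1)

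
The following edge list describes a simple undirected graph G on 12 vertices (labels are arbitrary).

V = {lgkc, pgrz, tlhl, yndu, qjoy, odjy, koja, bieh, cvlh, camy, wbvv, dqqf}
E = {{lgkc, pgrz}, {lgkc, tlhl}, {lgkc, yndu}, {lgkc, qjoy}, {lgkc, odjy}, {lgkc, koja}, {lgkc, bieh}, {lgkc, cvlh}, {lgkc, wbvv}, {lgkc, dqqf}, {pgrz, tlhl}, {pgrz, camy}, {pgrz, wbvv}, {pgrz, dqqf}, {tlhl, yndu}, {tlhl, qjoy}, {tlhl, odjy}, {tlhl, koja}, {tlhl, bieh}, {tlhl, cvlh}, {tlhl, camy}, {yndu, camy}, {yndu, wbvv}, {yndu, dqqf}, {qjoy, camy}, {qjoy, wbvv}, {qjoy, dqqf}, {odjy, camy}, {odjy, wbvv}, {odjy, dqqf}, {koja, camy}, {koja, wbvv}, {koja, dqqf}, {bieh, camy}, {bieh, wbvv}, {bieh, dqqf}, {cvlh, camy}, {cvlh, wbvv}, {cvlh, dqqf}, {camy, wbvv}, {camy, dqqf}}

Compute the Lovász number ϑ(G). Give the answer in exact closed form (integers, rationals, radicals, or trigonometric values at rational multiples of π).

N(pgrz) = {lgkc, tlhl, camy, wbvv, dqqf}, |N(pgrz)| = 5.
Vertex odjy has 5 neighbors: lgkc, tlhl, camy, wbvv, dqqf.
N(cvlh) = {lgkc, tlhl, camy, wbvv, dqqf}, |N(cvlh)| = 5.
N(yndu) = {lgkc, tlhl, camy, wbvv, dqqf}, |N(yndu)| = 5.
G = K_{7,3,2}: α = 7 = χ(Ḡ), so ϑ = 7.
= 7.0000… (decimal).
Check 7 ≤ 7 ≤ 7: collapsed.

7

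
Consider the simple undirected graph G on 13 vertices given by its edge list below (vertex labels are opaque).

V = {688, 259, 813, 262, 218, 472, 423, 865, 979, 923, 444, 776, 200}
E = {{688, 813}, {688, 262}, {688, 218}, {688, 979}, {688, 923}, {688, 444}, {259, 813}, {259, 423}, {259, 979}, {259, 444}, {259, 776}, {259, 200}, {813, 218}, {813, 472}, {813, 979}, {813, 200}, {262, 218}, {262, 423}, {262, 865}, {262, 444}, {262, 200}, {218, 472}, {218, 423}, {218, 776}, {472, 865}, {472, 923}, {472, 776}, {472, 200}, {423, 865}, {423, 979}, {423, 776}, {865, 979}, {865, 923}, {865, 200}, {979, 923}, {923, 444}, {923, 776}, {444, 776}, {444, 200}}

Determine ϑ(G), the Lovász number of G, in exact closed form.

sqrt(13)

deg(262) = 6; N(262) = {688, 218, 423, 865, 444, 200}.
N(444) = {688, 259, 262, 923, 776, 200}, |N(444)| = 6.
N(472) = {813, 218, 865, 923, 776, 200}, |N(472)| = 6.
Vertex 200 has 6 neighbors: 259, 813, 262, 472, 865, 444.
G on 13 vertices is 6-regular; strongly regular (13,6,2,3).
The 3 distinct eigenvalues: [6.0, 1.30278, -2.30278].
Lovász: ϑ = −13(-sqrt(13)/2 - 1/2)/(6+-(-sqrt(13)/2 - 1/2)) = sqrt(13).
= 3.60555… (decimal).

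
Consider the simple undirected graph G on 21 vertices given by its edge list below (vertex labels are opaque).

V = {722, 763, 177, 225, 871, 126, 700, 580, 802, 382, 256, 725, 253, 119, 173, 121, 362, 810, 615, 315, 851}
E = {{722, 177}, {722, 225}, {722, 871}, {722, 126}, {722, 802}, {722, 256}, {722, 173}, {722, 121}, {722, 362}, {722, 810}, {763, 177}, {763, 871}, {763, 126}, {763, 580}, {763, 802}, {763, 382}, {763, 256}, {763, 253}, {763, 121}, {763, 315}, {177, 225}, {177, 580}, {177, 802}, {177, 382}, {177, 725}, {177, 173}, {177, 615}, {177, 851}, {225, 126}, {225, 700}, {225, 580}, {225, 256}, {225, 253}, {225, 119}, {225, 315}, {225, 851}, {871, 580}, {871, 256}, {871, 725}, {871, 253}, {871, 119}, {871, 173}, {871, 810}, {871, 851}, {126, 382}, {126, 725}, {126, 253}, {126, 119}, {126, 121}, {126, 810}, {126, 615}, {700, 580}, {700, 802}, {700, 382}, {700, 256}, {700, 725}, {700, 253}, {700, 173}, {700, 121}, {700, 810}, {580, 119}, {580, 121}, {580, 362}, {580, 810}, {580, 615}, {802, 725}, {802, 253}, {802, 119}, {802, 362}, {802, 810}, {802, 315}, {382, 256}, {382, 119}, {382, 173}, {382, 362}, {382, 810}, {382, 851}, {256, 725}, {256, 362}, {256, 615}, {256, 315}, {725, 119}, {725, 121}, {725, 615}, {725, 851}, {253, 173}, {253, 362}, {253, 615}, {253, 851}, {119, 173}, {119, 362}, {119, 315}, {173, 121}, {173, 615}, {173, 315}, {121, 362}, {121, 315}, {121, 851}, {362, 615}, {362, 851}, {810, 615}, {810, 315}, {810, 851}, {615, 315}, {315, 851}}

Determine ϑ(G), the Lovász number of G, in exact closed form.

Vertex 763 has 10 neighbors: 177, 871, 126, 580, 802, 382, 256, 253, 121, 315.
Vertex 121 has 10 neighbors: 722, 763, 126, 700, 580, 725, 173, 362, 315, 851.
Vertex 126 has 10 neighbors: 722, 763, 225, 382, 725, 253, 119, 121, 810, 615.
N(177) = {722, 763, 225, 580, 802, 382, 725, 173, 615, 851}, |N(177)| = 10.
21-vertex 10-regular graph: Kneser K(7,2) on C(7,2)=21 vertices.
Distinct eigenvalues (to 4 d.p.): [10.0, 1.0, -4.0].
Lovász (edge-transitive): ϑ = −21·(-4)/((10)−(-4)) = 6.
≈ 6.000000000 (to 9 d.p.).

6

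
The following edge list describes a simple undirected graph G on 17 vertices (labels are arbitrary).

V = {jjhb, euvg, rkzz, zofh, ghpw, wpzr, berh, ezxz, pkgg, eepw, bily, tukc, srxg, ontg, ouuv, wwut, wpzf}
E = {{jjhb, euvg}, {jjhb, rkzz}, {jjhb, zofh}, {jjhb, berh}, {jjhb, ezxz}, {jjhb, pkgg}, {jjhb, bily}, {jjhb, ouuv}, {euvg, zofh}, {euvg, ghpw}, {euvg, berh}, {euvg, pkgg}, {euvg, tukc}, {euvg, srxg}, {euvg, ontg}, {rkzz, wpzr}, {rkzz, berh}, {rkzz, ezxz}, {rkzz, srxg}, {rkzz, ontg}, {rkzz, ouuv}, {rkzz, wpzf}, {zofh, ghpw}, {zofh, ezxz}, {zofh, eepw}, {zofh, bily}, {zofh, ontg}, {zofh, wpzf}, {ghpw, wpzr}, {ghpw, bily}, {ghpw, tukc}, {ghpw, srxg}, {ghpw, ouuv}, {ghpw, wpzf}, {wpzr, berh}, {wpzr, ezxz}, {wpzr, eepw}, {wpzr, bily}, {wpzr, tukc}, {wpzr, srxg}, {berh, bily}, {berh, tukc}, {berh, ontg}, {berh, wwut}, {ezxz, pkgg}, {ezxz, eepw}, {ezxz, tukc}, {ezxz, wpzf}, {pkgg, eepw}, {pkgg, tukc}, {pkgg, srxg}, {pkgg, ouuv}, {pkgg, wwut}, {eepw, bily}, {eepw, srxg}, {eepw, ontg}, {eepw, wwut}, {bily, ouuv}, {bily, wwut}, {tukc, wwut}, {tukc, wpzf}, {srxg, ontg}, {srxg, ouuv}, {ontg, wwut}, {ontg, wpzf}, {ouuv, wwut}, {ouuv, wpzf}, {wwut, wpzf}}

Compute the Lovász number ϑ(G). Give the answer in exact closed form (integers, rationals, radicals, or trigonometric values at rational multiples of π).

sqrt(17)

deg(wpzr) = 8; N(wpzr) = {rkzz, ghpw, berh, ezxz, eepw, bily, tukc, srxg}.
N(ontg) = {euvg, rkzz, zofh, berh, eepw, srxg, wwut, wpzf}, |N(ontg)| = 8.
N(pkgg) = {jjhb, euvg, ezxz, eepw, tukc, srxg, ouuv, wwut}, |N(pkgg)| = 8.
N(euvg) = {jjhb, zofh, ghpw, berh, pkgg, tukc, srxg, ontg}, |N(euvg)| = 8.
deg(v) = 8 for all v (|V|=17); Paley(17): SR with (k,λ,μ)=(8,3,4).
The 3 distinct eigenvalues: [8.0, 1.56155, -2.56155].
λ_max=8, λ_min=-sqrt(17)/2 - 1/2; ϑ = −17·λ_min/(λ_max−λ_min) = sqrt(17).
≈ 4.1231056 (to 7 d.p.).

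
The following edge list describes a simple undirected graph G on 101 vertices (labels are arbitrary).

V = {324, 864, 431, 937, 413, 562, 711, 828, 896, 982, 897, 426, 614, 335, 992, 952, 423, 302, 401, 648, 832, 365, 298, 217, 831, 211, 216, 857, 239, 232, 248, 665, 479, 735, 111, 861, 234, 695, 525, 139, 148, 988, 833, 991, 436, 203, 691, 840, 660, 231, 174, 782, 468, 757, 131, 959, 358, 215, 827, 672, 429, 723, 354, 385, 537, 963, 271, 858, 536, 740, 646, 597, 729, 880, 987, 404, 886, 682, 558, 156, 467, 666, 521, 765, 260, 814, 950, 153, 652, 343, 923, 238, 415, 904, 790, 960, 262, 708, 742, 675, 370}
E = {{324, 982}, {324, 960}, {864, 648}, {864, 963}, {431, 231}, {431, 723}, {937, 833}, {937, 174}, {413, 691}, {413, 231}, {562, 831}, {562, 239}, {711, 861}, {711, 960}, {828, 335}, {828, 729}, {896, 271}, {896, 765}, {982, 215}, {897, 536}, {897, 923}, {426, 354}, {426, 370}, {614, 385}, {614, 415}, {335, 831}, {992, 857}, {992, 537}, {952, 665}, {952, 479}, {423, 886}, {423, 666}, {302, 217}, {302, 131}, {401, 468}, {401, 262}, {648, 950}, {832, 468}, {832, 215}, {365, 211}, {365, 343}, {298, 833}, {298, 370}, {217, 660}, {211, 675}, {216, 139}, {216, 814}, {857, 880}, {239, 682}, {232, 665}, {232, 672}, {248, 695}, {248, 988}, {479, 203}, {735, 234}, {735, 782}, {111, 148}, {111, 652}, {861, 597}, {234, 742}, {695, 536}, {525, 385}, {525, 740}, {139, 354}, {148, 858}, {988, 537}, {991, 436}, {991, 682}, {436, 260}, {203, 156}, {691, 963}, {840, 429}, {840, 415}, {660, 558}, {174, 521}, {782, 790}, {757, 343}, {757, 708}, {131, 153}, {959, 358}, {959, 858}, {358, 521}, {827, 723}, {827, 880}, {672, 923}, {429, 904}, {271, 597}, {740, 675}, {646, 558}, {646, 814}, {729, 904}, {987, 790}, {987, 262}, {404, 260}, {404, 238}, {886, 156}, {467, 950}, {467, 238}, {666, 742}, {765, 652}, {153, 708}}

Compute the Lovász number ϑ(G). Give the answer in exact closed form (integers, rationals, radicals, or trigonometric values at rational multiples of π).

101*cos(pi/101)/(cos(pi/101) + 1)

N(365) = {211, 343}, |N(365)| = 2.
deg(429) = 2; N(429) = {840, 904}.
Vertex 646 has 2 neighbors: 558, 814.
deg(401) = 2; N(401) = {468, 262}.
Regular of degree 2 on 101 vertices: connected 2-regular on 101 ⇒ C_{101}.
Distinct eigenvalues (to 4 d.p.): [2.0, 1.9961, 1.9845, 1.9653, 1.9384, 1.904, 1.8623, 1.8133, 1.7574, 1.6946, 1.6253, 1.5497, 1.4681, 1.3808, 1.2882, 1.1906, 1.0884, 0.982, 0.8718, 0.7582, 0.6417, 0.5226, 0.4016, 0.279, 0.1554, 0.0311, -0.0933, -0.2173, -0.3405, -0.4624, -0.5824, -0.7003, -0.8154, -0.9273, -1.0357, -1.1401, -1.24, -1.3352, -1.4252, -1.5096, -1.5883, -1.6608, -1.7268, -1.7862, -1.8387, -1.8841, -1.9221, -1.9528, -1.9759, -1.9913, -1.999].
With N=101: ϑ(G) = 101·(-(-1)*2*cos(pi/101))/(2−(-2*cos(pi/101))) = 101*cos(pi/101)/(cos(pi/101) + 1).
ϑ(G) ≈ 50.48778.
Lovász sandwich 50 ≤ 101*cos(pi/101)/(cos(pi/101) + 1) ≤ 51: both strict.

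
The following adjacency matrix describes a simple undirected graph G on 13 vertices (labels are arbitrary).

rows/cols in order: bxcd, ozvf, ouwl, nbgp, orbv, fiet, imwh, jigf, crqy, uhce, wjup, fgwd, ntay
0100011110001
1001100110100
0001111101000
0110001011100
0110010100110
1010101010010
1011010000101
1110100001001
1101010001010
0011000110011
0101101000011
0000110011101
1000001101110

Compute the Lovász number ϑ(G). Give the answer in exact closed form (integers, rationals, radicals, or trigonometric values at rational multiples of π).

N(fgwd) = {orbv, fiet, crqy, uhce, wjup, ntay}, |N(fgwd)| = 6.
N(ouwl) = {nbgp, orbv, fiet, imwh, jigf, uhce}, |N(ouwl)| = 6.
N(ntay) = {bxcd, imwh, jigf, uhce, wjup, fgwd}, |N(ntay)| = 6.
Vertex uhce has 6 neighbors: ouwl, nbgp, jigf, crqy, fgwd, ntay.
deg(v) = 6 for all v (|V|=13); strongly regular (13,6,2,3).
Distinct eigenvalues (to 3 d.p.): [6.0, 1.303, -2.303].
Lovász (edge-transitive): ϑ = −13·(-sqrt(13)/2 - 1/2)/((6)−(-sqrt(13)/2 - 1/2)) = sqrt(13).
≈ 3.605551 (to 6 d.p.).

sqrt(13)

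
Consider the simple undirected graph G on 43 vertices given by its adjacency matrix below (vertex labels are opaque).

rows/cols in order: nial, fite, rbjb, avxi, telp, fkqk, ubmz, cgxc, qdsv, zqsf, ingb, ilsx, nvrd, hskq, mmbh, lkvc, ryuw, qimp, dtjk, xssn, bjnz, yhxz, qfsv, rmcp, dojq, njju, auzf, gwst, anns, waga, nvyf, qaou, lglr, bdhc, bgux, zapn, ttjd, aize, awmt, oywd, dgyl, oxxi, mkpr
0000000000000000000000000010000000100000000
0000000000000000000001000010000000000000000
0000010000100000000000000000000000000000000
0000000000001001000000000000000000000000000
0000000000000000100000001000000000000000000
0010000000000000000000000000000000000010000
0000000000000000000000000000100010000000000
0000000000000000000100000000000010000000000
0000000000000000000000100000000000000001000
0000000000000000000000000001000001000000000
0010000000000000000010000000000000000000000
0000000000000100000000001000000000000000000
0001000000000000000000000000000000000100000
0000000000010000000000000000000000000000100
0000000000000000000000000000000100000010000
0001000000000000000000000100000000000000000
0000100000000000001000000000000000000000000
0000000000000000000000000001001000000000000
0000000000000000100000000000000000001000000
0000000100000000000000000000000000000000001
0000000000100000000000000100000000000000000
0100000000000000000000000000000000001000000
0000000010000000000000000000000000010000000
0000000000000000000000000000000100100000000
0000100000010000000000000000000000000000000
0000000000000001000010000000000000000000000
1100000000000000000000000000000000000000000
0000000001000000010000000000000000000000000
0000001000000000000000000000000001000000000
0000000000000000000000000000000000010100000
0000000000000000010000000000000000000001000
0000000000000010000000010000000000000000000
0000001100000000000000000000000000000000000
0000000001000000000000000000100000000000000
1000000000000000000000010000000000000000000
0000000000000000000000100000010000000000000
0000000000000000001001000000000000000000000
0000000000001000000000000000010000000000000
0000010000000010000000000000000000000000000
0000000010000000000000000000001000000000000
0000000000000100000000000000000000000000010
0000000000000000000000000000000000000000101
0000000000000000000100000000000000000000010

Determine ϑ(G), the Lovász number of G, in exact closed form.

43*cos(pi/43)/(cos(pi/43) + 1)

deg(bjnz) = 2; N(bjnz) = {ingb, njju}.
deg(dtjk) = 2; N(dtjk) = {ryuw, ttjd}.
deg(lglr) = 2; N(lglr) = {ubmz, cgxc}.
deg(qimp) = 2; N(qimp) = {gwst, nvyf}.
deg(v) = 2 for all v (|V|=43); a single 43-cycle (edge-transitive).
A has 22 distinct eigenvalues ≈ [2.0, 1.978687, 1.915201, 1.810896, 1.667996, 1.489544, 1.279346, 1.041881, 0.782209, 0.505867, 0.218742, -0.073044, -0.363274, -0.645761, -0.914485, -1.163718, -1.388148, -1.582993, -1.744099, -1.868032, -1.952152, -1.994665].
Lovász: ϑ = −43(-2*cos(pi/43))/(2+-(-1)*2*cos(pi/43)) = 43*cos(pi/43)/(cos(pi/43) + 1).
≈ 21.4712837 (to 7 d.p.).
21 ≤ 43*cos(pi/43)/(cos(pi/43) + 1) ≤ 22: both strict.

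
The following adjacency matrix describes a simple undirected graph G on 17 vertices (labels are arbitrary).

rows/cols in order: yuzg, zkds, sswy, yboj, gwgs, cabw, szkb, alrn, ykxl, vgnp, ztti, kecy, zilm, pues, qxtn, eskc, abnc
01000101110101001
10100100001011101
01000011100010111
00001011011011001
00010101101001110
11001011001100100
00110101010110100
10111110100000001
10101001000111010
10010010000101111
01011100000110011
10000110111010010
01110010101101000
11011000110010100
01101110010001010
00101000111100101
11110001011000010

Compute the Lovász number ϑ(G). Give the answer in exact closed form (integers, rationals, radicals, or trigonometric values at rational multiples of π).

sqrt(17)

N(kecy) = {yuzg, cabw, szkb, ykxl, vgnp, ztti, zilm, eskc}, |N(kecy)| = 8.
Vertex zkds has 8 neighbors: yuzg, sswy, cabw, ztti, zilm, pues, qxtn, abnc.
N(ztti) = {zkds, yboj, gwgs, cabw, kecy, zilm, eskc, abnc}, |N(ztti)| = 8.
deg(alrn) = 8; N(alrn) = {yuzg, sswy, yboj, gwgs, cabw, szkb, ykxl, abnc}.
deg(v) = 8 for all v (|V|=17); SR(17,8,3,4) — a Paley graph.
The 3 distinct eigenvalues: [8.0, 1.56155, -2.56155].
ϑ = −N·λ_min/(λ_max−λ_min) = −17·(-sqrt(17)/2 - 1/2)/(8−(-sqrt(17)/2 - 1/2)) = sqrt(17).
ϑ(G) ≈ 4.123105626.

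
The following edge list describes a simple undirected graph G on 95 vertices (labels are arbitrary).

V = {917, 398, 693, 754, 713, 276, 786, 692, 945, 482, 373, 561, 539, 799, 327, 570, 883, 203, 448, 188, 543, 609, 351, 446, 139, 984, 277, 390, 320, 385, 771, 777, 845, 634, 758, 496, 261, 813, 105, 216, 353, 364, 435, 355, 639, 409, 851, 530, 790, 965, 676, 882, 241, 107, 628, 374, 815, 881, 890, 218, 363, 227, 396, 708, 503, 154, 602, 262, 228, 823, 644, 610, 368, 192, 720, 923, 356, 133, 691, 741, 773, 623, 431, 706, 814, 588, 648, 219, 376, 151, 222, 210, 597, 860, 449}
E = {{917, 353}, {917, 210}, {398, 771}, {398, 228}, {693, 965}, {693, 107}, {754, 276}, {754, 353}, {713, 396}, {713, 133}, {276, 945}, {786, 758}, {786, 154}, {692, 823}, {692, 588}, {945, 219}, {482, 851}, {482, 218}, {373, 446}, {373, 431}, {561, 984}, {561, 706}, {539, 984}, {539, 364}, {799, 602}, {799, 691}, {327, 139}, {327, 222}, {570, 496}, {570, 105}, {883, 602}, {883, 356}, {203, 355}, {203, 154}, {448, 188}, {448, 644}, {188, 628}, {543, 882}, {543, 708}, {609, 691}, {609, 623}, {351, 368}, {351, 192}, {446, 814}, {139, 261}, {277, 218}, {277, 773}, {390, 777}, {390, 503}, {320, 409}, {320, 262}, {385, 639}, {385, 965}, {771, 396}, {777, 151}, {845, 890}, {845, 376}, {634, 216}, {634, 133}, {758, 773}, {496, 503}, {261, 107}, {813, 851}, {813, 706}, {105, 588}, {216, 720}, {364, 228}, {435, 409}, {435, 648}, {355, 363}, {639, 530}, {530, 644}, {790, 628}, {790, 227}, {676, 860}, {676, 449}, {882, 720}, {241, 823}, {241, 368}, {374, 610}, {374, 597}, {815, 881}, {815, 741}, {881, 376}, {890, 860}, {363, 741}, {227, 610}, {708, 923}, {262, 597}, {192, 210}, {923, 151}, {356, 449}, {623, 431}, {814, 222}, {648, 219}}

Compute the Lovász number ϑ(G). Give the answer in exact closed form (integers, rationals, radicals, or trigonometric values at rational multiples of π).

N(446) = {373, 814}, |N(446)| = 2.
N(356) = {883, 449}, |N(356)| = 2.
deg(396) = 2; N(396) = {713, 771}.
N(218) = {482, 277}, |N(218)| = 2.
G on 95 vertices is 2-regular; the odd cycle C_{95}.
spec(A) ≈ [2.0, 1.9956, 1.9825, 1.9608, 1.9304, 1.8916, 1.8446, 1.7895, 1.7265, 1.656, 1.5783, 1.4936, 1.4025, 1.3052, 1.2022, 1.0939, 0.9808, 0.8635, 0.7424, 0.618, 0.491, 0.3618, 0.231, 0.0992, -0.0331, -0.1652, -0.2965, -0.4266, -0.5548, -0.6806, -0.8034, -0.9227, -1.0379, -1.1487, -1.2544, -1.3546, -1.4489, -1.5368, -1.618, -1.6922, -1.7589, -1.818, -1.8691, -1.9121, -1.9467, -1.9727, -1.9902, -1.9989] (distinct, 4 d.p.).
−95·(-2*cos(pi/95)) / ((2)−(-2*cos(pi/95))) = 95*cos(pi/95)/(cos(pi/95) + 1) = ϑ(G).
ϑ(G) ≈ 47.48701.
Sandwich: α(G)=47 ≤ ϑ(G)=95*cos(pi/95)/(cos(pi/95) + 1) ≤ χ(Ḡ)=48 (both strict).

95*cos(pi/95)/(cos(pi/95) + 1)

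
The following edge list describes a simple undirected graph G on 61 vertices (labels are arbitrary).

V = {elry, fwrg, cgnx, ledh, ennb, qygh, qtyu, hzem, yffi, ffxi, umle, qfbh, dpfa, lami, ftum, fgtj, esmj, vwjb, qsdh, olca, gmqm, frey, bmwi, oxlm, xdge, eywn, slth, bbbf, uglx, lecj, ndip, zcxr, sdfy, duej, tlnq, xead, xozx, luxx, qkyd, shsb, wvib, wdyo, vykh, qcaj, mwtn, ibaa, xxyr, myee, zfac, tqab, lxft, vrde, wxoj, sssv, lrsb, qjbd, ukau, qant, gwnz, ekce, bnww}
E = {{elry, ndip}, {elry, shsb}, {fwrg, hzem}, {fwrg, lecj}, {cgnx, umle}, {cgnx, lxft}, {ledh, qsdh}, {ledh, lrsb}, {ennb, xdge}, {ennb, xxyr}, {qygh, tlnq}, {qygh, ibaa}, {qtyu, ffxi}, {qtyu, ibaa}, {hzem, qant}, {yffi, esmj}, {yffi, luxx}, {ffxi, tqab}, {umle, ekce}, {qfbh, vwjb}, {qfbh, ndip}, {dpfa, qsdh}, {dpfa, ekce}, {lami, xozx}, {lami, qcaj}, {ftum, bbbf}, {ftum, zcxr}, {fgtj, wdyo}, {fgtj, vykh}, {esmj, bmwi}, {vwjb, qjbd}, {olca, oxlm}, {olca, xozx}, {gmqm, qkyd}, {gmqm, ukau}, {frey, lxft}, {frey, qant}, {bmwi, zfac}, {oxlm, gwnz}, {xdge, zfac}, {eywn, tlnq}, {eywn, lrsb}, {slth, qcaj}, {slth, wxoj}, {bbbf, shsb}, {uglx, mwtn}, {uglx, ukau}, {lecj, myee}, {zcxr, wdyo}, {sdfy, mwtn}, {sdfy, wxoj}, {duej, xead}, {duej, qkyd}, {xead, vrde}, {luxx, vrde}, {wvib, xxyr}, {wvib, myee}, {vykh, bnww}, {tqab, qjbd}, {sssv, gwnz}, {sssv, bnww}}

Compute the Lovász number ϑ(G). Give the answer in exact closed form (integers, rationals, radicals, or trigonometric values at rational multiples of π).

Vertex ffxi has 2 neighbors: qtyu, tqab.
deg(vrde) = 2; N(vrde) = {xead, luxx}.
Vertex sdfy has 2 neighbors: mwtn, wxoj.
N(qant) = {hzem, frey}, |N(qant)| = 2.
Every vertex has degree 2 (N=61); the odd cycle C_{61}.
spec(A) ≈ [2.0, 1.9894, 1.95771, 1.90527, 1.83263, 1.74057, 1.63006, 1.50226, 1.35855, 1.20043, 1.02959, 0.84783, 0.65708, 0.45938, 0.2568, 0.0515, -0.15435, -0.35856, -0.55897, -0.75346, -0.93995, -1.11649, -1.28119, -1.4323, -1.56824, -1.68755, -1.78897, -1.87143, -1.93406, -1.97618, -1.99735] (distinct, 5 d.p.).
Lovász: ϑ = −61(-2*cos(pi/61))/(2+-(-1)*2*cos(pi/61)) = 61*cos(pi/61)/(cos(pi/61) + 1).
Numerically 30.47977.
Lovász sandwich 30 ≤ 61*cos(pi/61)/(cos(pi/61) + 1) ≤ 31: both strict.

61*cos(pi/61)/(cos(pi/61) + 1)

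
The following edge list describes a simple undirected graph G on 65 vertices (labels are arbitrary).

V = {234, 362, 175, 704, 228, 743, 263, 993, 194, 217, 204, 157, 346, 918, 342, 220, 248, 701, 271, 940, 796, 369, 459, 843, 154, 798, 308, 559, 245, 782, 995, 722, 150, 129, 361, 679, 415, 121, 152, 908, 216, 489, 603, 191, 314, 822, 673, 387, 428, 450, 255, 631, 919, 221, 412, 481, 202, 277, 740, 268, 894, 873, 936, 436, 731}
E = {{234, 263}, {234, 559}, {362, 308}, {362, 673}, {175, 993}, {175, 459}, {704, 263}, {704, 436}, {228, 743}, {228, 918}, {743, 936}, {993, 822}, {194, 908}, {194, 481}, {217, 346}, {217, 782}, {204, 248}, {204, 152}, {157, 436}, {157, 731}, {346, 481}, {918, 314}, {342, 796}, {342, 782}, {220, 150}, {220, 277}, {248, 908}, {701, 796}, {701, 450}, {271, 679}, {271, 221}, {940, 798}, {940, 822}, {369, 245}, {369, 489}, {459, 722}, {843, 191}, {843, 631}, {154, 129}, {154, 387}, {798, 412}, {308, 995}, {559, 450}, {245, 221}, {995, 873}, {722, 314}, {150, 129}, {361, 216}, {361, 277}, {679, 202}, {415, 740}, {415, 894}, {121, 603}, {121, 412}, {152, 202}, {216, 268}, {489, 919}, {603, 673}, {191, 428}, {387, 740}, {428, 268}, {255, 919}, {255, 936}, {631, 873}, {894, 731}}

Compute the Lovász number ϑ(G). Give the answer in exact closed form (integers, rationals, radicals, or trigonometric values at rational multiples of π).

65*cos(pi/65)/(cos(pi/65) + 1)

Vertex 412 has 2 neighbors: 798, 121.
N(202) = {679, 152}, |N(202)| = 2.
deg(731) = 2; N(731) = {157, 894}.
deg(234) = 2; N(234) = {263, 559}.
Every vertex has degree 2 (N=65); this is C_{65}, the 65-cycle.
A has 33 distinct eigenvalues ≈ [2.0, 1.990663, 1.96274, 1.916492, 1.852349, 1.770912, 1.67294, 1.559349, 1.431198, 1.289684, 1.136129, 0.971967, 0.798729, 0.618034, 0.431568, 0.241073, 0.048327, -0.14487, -0.336714, -0.525415, -0.70921, -0.886383, -1.05528, -1.214325, -1.362032, -1.497021, -1.618034, -1.723939, -1.813749, -1.886624, -1.941884, -1.979013, -1.997664].
Lovász: ϑ = −65(-2*cos(pi/65))/(2+-(-1)*2*cos(pi/65)) = 65*cos(pi/65)/(cos(pi/65) + 1).
Numerically 32.4810126.
α=32, χ(Ḡ)=33; ϑ=65*cos(pi/65)/(cos(pi/65) + 1) lies between (both strict).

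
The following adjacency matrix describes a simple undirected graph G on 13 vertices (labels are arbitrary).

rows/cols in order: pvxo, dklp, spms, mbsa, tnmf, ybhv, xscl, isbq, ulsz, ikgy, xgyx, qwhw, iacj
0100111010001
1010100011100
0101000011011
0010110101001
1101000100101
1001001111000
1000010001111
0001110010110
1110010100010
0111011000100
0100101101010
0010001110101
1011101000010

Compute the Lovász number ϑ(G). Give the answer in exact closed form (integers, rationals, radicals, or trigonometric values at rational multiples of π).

sqrt(13)

deg(mbsa) = 6; N(mbsa) = {spms, tnmf, ybhv, isbq, ikgy, iacj}.
Vertex ikgy has 6 neighbors: dklp, spms, mbsa, ybhv, xscl, xgyx.
deg(ulsz) = 6; N(ulsz) = {pvxo, dklp, spms, ybhv, isbq, qwhw}.
Vertex xgyx has 6 neighbors: dklp, tnmf, xscl, isbq, ikgy, qwhw.
G on 13 vertices is 6-regular; Paley(13): SR with (k,λ,μ)=(6,2,3).
A has 3 distinct eigenvalues ≈ [6.0, 1.303, -2.303].
ϑ = −N·λ_min/(λ_max−λ_min) = −13·(-sqrt(13)/2 - 1/2)/(6−(-sqrt(13)/2 - 1/2)) = sqrt(13).
= 3.6055513… (decimal).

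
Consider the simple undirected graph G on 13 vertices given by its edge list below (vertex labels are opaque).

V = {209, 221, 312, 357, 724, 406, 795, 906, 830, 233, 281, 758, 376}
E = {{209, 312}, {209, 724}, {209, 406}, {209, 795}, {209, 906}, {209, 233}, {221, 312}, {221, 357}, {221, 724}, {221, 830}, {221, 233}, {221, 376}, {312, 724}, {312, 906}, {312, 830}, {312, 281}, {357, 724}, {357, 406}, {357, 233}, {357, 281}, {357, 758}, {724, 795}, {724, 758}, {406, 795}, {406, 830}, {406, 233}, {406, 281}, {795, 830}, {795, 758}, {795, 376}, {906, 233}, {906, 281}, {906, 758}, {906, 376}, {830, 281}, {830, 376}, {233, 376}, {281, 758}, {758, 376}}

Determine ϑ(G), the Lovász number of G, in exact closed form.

N(357) = {221, 724, 406, 233, 281, 758}, |N(357)| = 6.
N(830) = {221, 312, 406, 795, 281, 376}, |N(830)| = 6.
Vertex 209 has 6 neighbors: 312, 724, 406, 795, 906, 233.
N(724) = {209, 221, 312, 357, 795, 758}, |N(724)| = 6.
Every vertex has degree 6 (N=13); strongly regular (13,6,2,3).
A has 3 distinct eigenvalues ≈ [6.0, 1.30278, -2.30278].
λ_max=6, λ_min=-sqrt(13)/2 - 1/2; ϑ = −13·λ_min/(λ_max−λ_min) = sqrt(13).
Numerically 3.6056.

sqrt(13)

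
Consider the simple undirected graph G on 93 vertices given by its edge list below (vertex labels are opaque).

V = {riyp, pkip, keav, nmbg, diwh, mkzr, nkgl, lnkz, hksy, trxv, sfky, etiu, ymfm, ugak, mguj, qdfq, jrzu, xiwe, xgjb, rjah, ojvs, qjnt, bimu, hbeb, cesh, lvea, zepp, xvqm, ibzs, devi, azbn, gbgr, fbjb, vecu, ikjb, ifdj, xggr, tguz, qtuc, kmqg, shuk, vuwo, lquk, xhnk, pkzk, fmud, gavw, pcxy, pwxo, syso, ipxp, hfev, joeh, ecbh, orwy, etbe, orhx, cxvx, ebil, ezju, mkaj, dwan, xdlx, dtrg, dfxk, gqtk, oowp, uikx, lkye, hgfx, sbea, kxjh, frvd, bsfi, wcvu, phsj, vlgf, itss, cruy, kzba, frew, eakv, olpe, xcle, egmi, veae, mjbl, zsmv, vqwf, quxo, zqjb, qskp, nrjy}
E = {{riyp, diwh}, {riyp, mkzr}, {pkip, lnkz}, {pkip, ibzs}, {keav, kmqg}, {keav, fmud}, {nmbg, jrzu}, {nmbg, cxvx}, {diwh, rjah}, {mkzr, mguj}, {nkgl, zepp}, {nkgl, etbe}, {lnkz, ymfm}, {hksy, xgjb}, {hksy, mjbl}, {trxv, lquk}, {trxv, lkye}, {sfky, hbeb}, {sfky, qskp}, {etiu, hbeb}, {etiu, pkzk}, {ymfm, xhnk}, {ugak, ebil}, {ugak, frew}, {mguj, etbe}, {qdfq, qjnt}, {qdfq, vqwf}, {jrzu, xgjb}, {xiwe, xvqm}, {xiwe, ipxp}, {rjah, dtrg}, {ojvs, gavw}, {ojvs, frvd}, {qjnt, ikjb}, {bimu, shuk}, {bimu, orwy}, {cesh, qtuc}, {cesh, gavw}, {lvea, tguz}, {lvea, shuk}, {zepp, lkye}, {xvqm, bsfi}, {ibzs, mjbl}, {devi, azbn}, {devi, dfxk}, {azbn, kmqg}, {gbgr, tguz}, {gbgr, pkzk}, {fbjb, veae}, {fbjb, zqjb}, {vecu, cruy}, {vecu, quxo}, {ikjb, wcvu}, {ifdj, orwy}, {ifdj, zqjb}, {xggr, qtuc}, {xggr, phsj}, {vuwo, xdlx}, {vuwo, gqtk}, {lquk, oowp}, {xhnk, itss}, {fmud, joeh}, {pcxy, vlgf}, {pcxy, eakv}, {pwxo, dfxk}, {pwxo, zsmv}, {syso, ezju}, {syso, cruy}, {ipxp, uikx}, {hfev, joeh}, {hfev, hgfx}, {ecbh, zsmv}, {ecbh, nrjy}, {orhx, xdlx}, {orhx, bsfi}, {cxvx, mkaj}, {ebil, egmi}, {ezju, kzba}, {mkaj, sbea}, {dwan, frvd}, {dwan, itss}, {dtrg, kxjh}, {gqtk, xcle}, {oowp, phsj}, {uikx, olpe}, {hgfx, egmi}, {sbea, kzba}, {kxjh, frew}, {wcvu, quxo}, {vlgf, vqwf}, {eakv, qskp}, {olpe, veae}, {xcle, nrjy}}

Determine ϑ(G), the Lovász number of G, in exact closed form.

deg(nrjy) = 2; N(nrjy) = {ecbh, xcle}.
Vertex uikx has 2 neighbors: ipxp, olpe.
Vertex qtuc has 2 neighbors: cesh, xggr.
Vertex ibzs has 2 neighbors: pkip, mjbl.
2-regular, N=93; connected 2-regular on 93 ⇒ C_{93}.
Distinct eigenvalues (to 6 d.p.): [2.0, 1.995437, 1.98177, 1.95906, 1.927411, 1.886968, 1.837916, 1.780477, 1.714914, 1.641527, 1.56065, 1.472651, 1.377934, 1.276929, 1.170098, 1.057928, 0.940931, 0.819641, 0.694611, 0.566411, 0.435627, 0.302856, 0.168702, 0.033779, -0.101298, -0.235913, -0.369452, -0.501305, -0.630871, -0.757558, -0.880788, -1.0, -1.114649, -1.224212, -1.328189, -1.426106, -1.517516, -1.602002, -1.679179, -1.748693, -1.810229, -1.863505, -1.908279, -1.944345, -1.97154, -1.989739, -1.998859].
ϑ = −N·λ_min/(λ_max−λ_min) = −93·(-2*cos(pi/93))/(2−(-2*cos(pi/93))) = 93*cos(pi/93)/(cos(pi/93) + 1).
Numerically 46.48673188.
46 ≤ 93*cos(pi/93)/(cos(pi/93) + 1) ≤ 47: both strict.

93*cos(pi/93)/(cos(pi/93) + 1)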